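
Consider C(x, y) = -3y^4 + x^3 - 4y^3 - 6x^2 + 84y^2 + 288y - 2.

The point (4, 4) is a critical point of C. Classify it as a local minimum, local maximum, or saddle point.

The mixed partial ∂²C/∂x∂y is 0, so the Hessian at any point is diag(C_xx, C_yy) = diag(6(x - 2), 12(-3y^2 - 2y + 14)).
At (4, 4): H = diag(12, -504).
The eigenvalues have opposite signs, so H is indefinite: a saddle point.

saddle point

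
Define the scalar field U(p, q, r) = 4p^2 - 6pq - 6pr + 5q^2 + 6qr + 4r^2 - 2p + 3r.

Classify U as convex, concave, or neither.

convex

U is quadratic, so its Hessian is the constant matrix H = [[8, -6, -6], [-6, 10, 6], [-6, 6, 8]].
Leading principal minors: 8, 44, 136.
All positive ⇒ H ≻ 0 ⇒ convex.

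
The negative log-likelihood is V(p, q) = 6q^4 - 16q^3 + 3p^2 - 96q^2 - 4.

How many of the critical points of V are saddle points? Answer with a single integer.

V separates as a function of p plus a function of q, so ∇V=0 decouples.
∂V/∂p = 6p = 0 at p ∈ {0}; ∂V/∂q = 24q(q - 4)(q + 2) = 0 at q ∈ {-2, 0, 4}.
The Hessian is diagonal: diag(V_pp, V_qq). Second derivatives: V_pp(0)=6; V_qq(-2)=288, V_qq(0)=-192, V_qq(4)=576.
Saddle points occur where the two diagonal entries have opposite signs: (0, 0). Count: 1.

1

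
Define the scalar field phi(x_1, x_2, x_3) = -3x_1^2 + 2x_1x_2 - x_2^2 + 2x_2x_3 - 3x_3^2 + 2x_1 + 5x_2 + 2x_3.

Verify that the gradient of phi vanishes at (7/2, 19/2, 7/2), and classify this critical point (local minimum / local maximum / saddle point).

∇phi = (-6x_1 + 2x_2 + 2, 2x_1 - 2x_2 + 2x_3 + 5, 2x_2 - 6x_3 + 2); substituting (7/2, 19/2, 7/2) gives ∇phi = (0, 0, 0), so (7/2, 19/2, 7/2) is indeed a critical point.
The Hessian is constant: H = [[-6, 2, 0], [2, -2, 2], [0, 2, -6]].
Leading principal minors: Δ₁ = -6, Δ₂ = 8, Δ₃ = -24.
The minors alternate sign starting negative (−, +, −), so H is negative definite: a local maximum.

local maximum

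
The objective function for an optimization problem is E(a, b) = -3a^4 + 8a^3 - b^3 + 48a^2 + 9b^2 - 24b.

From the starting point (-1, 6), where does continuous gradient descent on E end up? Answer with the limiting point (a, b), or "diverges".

E is separable, so gradient descent decouples: a follows -∂E/∂a, b follows -∂E/∂b.
∂E/∂a = -12a(a - 4)(a + 2); at a=-1 this is -60, so a increases.
∂E/∂b = -3(b - 4)(b - 2); at b=6 this is -24, so b increases.
The b-coordinate has no critical point in that direction and runs off to infinity.

diverges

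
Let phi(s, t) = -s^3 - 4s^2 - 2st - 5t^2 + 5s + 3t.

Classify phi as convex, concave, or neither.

The term -s^3 is cubic, so the Hessian is not constant.
∂²phi/∂s² = -6s - 8, which takes both signs as s varies (negative for sufficiently large s). A diagonal entry of the Hessian changing sign means the Hessian is neither positive- nor negative-semidefinite on all of R^2.

neither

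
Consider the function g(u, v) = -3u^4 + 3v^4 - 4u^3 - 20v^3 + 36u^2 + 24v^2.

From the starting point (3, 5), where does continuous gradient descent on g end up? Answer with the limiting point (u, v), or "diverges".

diverges

g is separable, so gradient descent decouples: u follows -∂g/∂u, v follows -∂g/∂v.
∂g/∂u = -12u(u - 2)(u + 3); at u=3 this is -216, so u increases.
∂g/∂v = 12v(v - 4)(v - 1); at v=5 this is 240, so v decreases.
The u-coordinate has no critical point in that direction and runs off to infinity.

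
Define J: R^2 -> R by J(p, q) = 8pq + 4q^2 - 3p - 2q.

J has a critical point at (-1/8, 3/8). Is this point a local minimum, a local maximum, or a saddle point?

The Hessian of J is constant: H = [[0, 8], [8, 8]].
det(H) = 0·8 − 8² = -64.
Since det(H) < 0, H is indefinite and the critical point is a saddle point.

saddle point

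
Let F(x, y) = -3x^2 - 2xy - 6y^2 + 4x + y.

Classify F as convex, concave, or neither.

concave

F is quadratic, so its Hessian is the constant matrix H = [[-6, -2], [-2, -12]].
det(H) = 68, tr(H) = -18.
det(H) > 0 and tr(H) < 0, so H is negative definite everywhere: concave.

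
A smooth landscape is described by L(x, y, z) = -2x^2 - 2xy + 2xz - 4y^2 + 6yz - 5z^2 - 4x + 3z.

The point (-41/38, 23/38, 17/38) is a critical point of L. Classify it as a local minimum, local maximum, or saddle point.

The Hessian is constant: H = [[-4, -2, 2], [-2, -8, 6], [2, 6, -10]].
Leading principal minors: Δ₁ = -4, Δ₂ = 28, Δ₃ = -152.
The minors alternate sign starting negative (−, +, −), so H is negative definite: a local maximum.

local maximum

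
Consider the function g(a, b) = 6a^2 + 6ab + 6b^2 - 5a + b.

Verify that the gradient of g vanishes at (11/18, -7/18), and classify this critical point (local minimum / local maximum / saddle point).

∇g = (12a + 6b - 5, 6a + 12b + 1); substituting (11/18, -7/18) gives ∇g = (0, 0), so (11/18, -7/18) is indeed a critical point.
The Hessian of g is constant: H = [[12, 6], [6, 12]].
det(H) = 12·12 − 6² = 108.
det(H) > 0 and tr(H) = 24 > 0, so H is positive definite and the point is a local minimum.

local minimum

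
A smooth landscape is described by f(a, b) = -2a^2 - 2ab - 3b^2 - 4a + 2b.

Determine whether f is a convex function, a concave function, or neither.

concave

f is quadratic, so its Hessian is the constant matrix H = [[-4, -2], [-2, -6]].
det(H) = 20, tr(H) = -10.
det(H) > 0 and tr(H) < 0, so H is negative definite everywhere: concave.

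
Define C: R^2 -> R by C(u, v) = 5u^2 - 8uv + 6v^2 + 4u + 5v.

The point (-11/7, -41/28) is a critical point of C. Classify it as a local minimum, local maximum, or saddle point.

The Hessian of C is constant: H = [[10, -8], [-8, 12]].
det(H) = 10·12 − (-8)² = 56.
det(H) > 0 and tr(H) = 22 > 0, so H is positive definite and the point is a local minimum.

local minimum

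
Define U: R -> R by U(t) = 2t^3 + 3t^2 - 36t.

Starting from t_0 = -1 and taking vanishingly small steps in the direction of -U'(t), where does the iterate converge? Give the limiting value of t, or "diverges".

U'(t) = 6(t - 2)(t + 3), so U'(-1) = -36.
Gradient descent moves in the -U' direction, i.e. t is increasing.
The nearest critical point in that direction is t = 2, where U'' = 30 > 0 (a local minimum). The iterate converges there.

2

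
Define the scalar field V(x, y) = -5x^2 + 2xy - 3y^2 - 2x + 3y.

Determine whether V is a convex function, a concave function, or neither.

concave

V is quadratic, so its Hessian is the constant matrix H = [[-10, 2], [2, -6]].
det(H) = 56, tr(H) = -16.
det(H) > 0 and tr(H) < 0, so H is negative definite everywhere: concave.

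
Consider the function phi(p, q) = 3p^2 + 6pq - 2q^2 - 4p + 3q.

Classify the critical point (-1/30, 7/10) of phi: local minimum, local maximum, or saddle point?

The Hessian of phi is constant: H = [[6, 6], [6, -4]].
det(H) = 6·(-4) − 6² = -60.
Since det(H) < 0, H is indefinite and the critical point is a saddle point.

saddle point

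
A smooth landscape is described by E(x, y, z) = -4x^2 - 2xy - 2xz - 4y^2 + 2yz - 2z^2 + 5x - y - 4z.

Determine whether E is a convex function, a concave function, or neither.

concave

E is quadratic, so its Hessian is the constant matrix H = [[-8, -2, -2], [-2, -8, 2], [-2, 2, -4]].
Leading principal minors: -8, 60, -160.
Signs alternate −, +, − ⇒ H ≺ 0 ⇒ concave.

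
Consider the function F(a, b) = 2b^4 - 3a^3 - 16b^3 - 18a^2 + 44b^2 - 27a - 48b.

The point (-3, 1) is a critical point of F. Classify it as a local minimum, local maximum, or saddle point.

local minimum

The mixed partial ∂²F/∂a∂b is 0, so the Hessian at any point is diag(F_aa, F_bb) = diag(-18(a + 2), 8(3b^2 - 12b + 11)).
At (-3, 1): H = diag(18, 16).
Both eigenvalues are positive, so H is positive definite: a local minimum.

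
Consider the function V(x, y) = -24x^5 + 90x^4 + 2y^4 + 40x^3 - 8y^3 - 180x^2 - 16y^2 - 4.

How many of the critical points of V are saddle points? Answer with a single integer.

V separates as a function of x plus a function of y, so ∇V=0 decouples.
∂V/∂x = -120x(x - 3)(x - 1)(x + 1) = 0 at x ∈ {-1, 0, 1, 3}; ∂V/∂y = 8y(y - 4)(y + 1) = 0 at y ∈ {-1, 0, 4}.
The Hessian is diagonal: diag(V_xx, V_yy). Second derivatives: V_xx(-1)=960, V_xx(0)=-360, V_xx(1)=480, V_xx(3)=-2880; V_yy(-1)=40, V_yy(0)=-32, V_yy(4)=160.
Saddle points occur where the two diagonal entries have opposite signs: (-1, 0), (0, -1), (0, 4), (1, 0), (3, -1), (3, 4). Count: 6.

6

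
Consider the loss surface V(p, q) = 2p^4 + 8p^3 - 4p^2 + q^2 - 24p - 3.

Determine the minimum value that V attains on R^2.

V(p,q) separates as A(p) + B(q) − 3, so its minimum is min A + min B − 3.
A'(p) = 8(p - 1)(p + 1)(p + 3) vanishes at p ∈ {-3, -1, 1}; B'(q) = 2q vanishes at q ∈ {0}.
Local minima of A (where A''>0): A(-3)=-18, A(1)=-18. Local minima of B: B(0)=0.
So the global minimum of V is A(-3) + B(0) − 3 = -18 + 0 − 3 = -21, attained at (-3, 0).

-21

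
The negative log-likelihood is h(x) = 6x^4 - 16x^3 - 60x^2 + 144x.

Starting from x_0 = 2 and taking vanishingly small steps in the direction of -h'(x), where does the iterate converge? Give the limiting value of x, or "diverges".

3

h'(x) = 24(x - 3)(x - 1)(x + 2), so h'(2) = -96.
Gradient descent moves in the -h' direction, i.e. x is increasing.
The nearest critical point in that direction is x = 3, where h'' = 240 > 0 (a local minimum). The iterate converges there.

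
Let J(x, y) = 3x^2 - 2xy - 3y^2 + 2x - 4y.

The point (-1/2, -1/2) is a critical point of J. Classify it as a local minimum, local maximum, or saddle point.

The Hessian of J is constant: H = [[6, -2], [-2, -6]].
det(H) = 6·(-6) − (-2)² = -40.
Since det(H) < 0, H is indefinite and the critical point is a saddle point.

saddle point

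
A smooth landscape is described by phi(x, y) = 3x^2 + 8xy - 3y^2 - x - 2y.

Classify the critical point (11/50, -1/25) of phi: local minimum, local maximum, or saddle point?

The Hessian of phi is constant: H = [[6, 8], [8, -6]].
det(H) = 6·(-6) − 8² = -100.
Since det(H) < 0, H is indefinite and the critical point is a saddle point.

saddle point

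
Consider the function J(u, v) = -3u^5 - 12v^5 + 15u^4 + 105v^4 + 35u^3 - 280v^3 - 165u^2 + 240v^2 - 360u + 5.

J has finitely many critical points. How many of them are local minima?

4

J separates as a function of u plus a function of v, so ∇J=0 decouples.
∂J/∂u = -15(u - 4)(u - 3)(u + 1)(u + 2) = 0 at u ∈ {-2, -1, 3, 4}; ∂J/∂v = -60v(v - 4)(v - 2)(v - 1) = 0 at v ∈ {0, 1, 2, 4}.
The Hessian is diagonal: diag(J_uu, J_vv). Second derivatives: J_uu(-2)=450, J_uu(-1)=-300, J_uu(3)=300, J_uu(4)=-450; J_vv(0)=480, J_vv(1)=-180, J_vv(2)=240, J_vv(4)=-1440.
Local minima occur where both diagonal entries positive: (-2, 0), (-2, 2), (3, 0), (3, 2). Count: 4.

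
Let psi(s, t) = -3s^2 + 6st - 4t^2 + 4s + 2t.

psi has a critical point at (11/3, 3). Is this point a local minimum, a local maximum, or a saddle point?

The Hessian of psi is constant: H = [[-6, 6], [6, -8]].
det(H) = (-6)·(-8) − 6² = 12.
det(H) > 0 and tr(H) = -14 < 0, so H is negative definite and the point is a local maximum.

local maximum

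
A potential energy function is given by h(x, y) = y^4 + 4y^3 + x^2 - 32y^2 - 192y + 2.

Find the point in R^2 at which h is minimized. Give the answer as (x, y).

h(x,y) separates as P(x) + Q(y) + 2, so its minimum is min P + min Q + 2.
P'(x) = 2x vanishes at x ∈ {0}; Q'(y) = 4(y - 4)(y + 3)(y + 4) vanishes at y ∈ {-4, -3, 4}.
Local minima of P (where P''>0): P(0)=0. Local minima of Q: Q(-4)=256, Q(4)=-768.
So the global minimum of h is P(0) + Q(4) + 2 = 0 − 768 + 2 = -766, attained at (0, 4).

(0, 4)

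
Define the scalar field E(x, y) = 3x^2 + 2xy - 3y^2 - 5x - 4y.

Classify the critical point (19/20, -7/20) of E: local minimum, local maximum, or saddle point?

The Hessian of E is constant: H = [[6, 2], [2, -6]].
det(H) = 6·(-6) − 2² = -40.
Since det(H) < 0, H is indefinite and the critical point is a saddle point.

saddle point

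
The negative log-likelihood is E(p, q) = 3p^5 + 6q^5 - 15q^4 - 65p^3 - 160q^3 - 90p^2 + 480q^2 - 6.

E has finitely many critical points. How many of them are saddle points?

8

E separates as a function of p plus a function of q, so ∇E=0 decouples.
∂E/∂p = 15p(p - 4)(p + 1)(p + 3) = 0 at p ∈ {-3, -1, 0, 4}; ∂E/∂q = 30q(q - 4)(q - 2)(q + 4) = 0 at q ∈ {-4, 0, 2, 4}.
The Hessian is diagonal: diag(E_pp, E_qq). Second derivatives: E_pp(-3)=-630, E_pp(-1)=150, E_pp(0)=-180, E_pp(4)=2100; E_qq(-4)=-5760, E_qq(0)=960, E_qq(2)=-720, E_qq(4)=1920.
Saddle points occur where the two diagonal entries have opposite signs: (-3, 0), (-3, 4), (-1, -4), (-1, 2), (0, 0), (0, 4), (4, -4), (4, 2). Count: 8.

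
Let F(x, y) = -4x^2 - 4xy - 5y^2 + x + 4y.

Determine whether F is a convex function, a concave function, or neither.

concave

F is quadratic, so its Hessian is the constant matrix H = [[-8, -4], [-4, -10]].
det(H) = 64, tr(H) = -18.
det(H) > 0 and tr(H) < 0, so H is negative definite everywhere: concave.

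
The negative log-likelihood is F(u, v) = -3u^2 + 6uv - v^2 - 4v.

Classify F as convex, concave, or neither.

F is quadratic, so its Hessian is the constant matrix H = [[-6, 6], [6, -2]].
det(H) = -24, tr(H) = -8.
det(H) < 0, so H is indefinite: neither convex nor concave.

neither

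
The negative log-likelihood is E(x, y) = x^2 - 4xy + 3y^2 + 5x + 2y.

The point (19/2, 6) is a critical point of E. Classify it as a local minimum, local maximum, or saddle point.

The Hessian of E is constant: H = [[2, -4], [-4, 6]].
det(H) = 2·6 − (-4)² = -4.
Since det(H) < 0, H is indefinite and the critical point is a saddle point.

saddle point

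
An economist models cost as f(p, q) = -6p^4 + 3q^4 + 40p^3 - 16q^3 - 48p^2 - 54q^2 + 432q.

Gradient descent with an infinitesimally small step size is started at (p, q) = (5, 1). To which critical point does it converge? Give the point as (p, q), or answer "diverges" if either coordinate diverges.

f is separable, so gradient descent decouples: p follows -∂f/∂p, q follows -∂f/∂q.
∂f/∂p = -24p(p - 4)(p - 1); at p=5 this is -480, so p increases.
∂f/∂q = 12(q - 4)(q - 3)(q + 3); at q=1 this is 288, so q decreases.
The p-coordinate has no critical point in that direction and runs off to infinity.

diverges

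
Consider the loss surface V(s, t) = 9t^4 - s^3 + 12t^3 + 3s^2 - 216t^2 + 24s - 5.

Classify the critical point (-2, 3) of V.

local minimum

The mixed partial ∂²V/∂s∂t is 0, so the Hessian at any point is diag(V_ss, V_tt) = diag(6(-s + 1), 36(3t^2 + 2t - 12)).
At (-2, 3): H = diag(18, 756).
Both eigenvalues are positive, so H is positive definite: a local minimum.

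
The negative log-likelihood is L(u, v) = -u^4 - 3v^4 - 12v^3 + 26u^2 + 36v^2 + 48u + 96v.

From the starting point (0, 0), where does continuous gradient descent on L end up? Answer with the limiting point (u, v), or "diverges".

L is separable, so gradient descent decouples: u follows -∂L/∂u, v follows -∂L/∂v.
∂L/∂u = -4(u - 4)(u + 1)(u + 3); at u=0 this is 48, so u decreases.
∂L/∂v = -12(v - 2)(v + 1)(v + 4); at v=0 this is 96, so v decreases.
u converges to its nearest critical value -1 (a local min of the u-part); v converges to -1. The iterate converges to (-1, -1).

(-1, -1)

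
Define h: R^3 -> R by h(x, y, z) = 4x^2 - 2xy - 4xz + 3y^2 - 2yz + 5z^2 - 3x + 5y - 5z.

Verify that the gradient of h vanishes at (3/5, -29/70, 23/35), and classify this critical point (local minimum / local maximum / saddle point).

∇h = (8x - 2y - 4z - 3, -2x + 6y - 2z + 5, -4x - 2y + 10z - 5); substituting (3/5, -29/70, 23/35) gives ∇h = (0, 0, 0), so (3/5, -29/70, 23/35) is indeed a critical point.
The Hessian is constant: H = [[8, -2, -4], [-2, 6, -2], [-4, -2, 10]].
Leading principal minors: Δ₁ = 8, Δ₂ = 44, Δ₃ = 280.
All leading minors are positive, so H is positive definite: a local minimum.

local minimum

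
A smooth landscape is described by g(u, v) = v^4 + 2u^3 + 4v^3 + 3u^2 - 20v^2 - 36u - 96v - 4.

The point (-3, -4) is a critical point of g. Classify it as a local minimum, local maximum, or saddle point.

The mixed partial ∂²g/∂u∂v is 0, so the Hessian at any point is diag(g_uu, g_vv) = diag(6(2u + 1), 4(3v^2 + 6v - 10)).
At (-3, -4): H = diag(-30, 56).
The eigenvalues have opposite signs, so H is indefinite: a saddle point.

saddle point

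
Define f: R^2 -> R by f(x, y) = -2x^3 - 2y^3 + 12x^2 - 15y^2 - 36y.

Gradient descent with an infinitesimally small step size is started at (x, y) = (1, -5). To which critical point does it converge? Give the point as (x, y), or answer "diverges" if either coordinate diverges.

(0, -3)

f is separable, so gradient descent decouples: x follows -∂f/∂x, y follows -∂f/∂y.
∂f/∂x = -6x(x - 4); at x=1 this is 18, so x decreases.
∂f/∂y = -6(y + 2)(y + 3); at y=-5 this is -36, so y increases.
x converges to its nearest critical value 0 (a local min of the x-part); y converges to -3. The iterate converges to (0, -3).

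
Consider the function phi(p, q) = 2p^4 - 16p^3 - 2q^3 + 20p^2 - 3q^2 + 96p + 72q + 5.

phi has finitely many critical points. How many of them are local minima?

phi separates as a function of p plus a function of q, so ∇phi=0 decouples.
∂phi/∂p = 8(p - 4)(p - 3)(p + 1) = 0 at p ∈ {-1, 3, 4}; ∂phi/∂q = -6(q - 3)(q + 4) = 0 at q ∈ {-4, 3}.
The Hessian is diagonal: diag(phi_pp, phi_qq). Second derivatives: phi_pp(-1)=160, phi_pp(3)=-32, phi_pp(4)=40; phi_qq(-4)=42, phi_qq(3)=-42.
Local minima occur where both diagonal entries positive: (-1, -4), (4, -4). Count: 2.

2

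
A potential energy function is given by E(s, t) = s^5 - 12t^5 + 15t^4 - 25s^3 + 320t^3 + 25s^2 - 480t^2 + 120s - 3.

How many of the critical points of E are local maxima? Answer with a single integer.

4

E separates as a function of s plus a function of t, so ∇E=0 decouples.
∂E/∂s = 5(s - 3)(s - 2)(s + 1)(s + 4) = 0 at s ∈ {-4, -1, 2, 3}; ∂E/∂t = -60t(t - 4)(t - 1)(t + 4) = 0 at t ∈ {-4, 0, 1, 4}.
The Hessian is diagonal: diag(E_ss, E_tt). Second derivatives: E_ss(-4)=-630, E_ss(-1)=180, E_ss(2)=-90, E_ss(3)=140; E_tt(-4)=9600, E_tt(0)=-960, E_tt(1)=900, E_tt(4)=-5760.
Local maxima occur where both diagonal entries negative: (-4, 0), (-4, 4), (2, 0), (2, 4). Count: 4.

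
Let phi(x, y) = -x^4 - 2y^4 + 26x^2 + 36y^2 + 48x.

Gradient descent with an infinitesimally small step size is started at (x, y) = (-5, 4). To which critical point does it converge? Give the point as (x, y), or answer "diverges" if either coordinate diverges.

phi is separable, so gradient descent decouples: x follows -∂phi/∂x, y follows -∂phi/∂y.
∂phi/∂x = -4(x - 4)(x + 1)(x + 3); at x=-5 this is 288, so x decreases.
∂phi/∂y = -8y(y - 3)(y + 3); at y=4 this is -224, so y increases.
The x-coordinate has no critical point in that direction and runs off to infinity.

diverges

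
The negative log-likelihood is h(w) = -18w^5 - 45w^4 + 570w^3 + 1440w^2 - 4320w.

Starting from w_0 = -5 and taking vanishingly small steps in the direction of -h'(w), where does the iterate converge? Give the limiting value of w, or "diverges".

h'(w) = -90(w - 4)(w - 1)(w + 3)(w + 4), so h'(-5) = -9720.
Gradient descent moves in the -h' direction, i.e. w is increasing.
The nearest critical point in that direction is w = -4, where h'' = 3600 > 0 (a local minimum). The iterate converges there.

-4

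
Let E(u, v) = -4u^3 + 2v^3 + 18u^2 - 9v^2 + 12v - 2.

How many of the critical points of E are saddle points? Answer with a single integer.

E separates as a function of u plus a function of v, so ∇E=0 decouples.
∂E/∂u = -12u(u - 3) = 0 at u ∈ {0, 3}; ∂E/∂v = 6(v - 2)(v - 1) = 0 at v ∈ {1, 2}.
The Hessian is diagonal: diag(E_uu, E_vv). Second derivatives: E_uu(0)=36, E_uu(3)=-36; E_vv(1)=-6, E_vv(2)=6.
Saddle points occur where the two diagonal entries have opposite signs: (0, 1), (3, 2). Count: 2.

2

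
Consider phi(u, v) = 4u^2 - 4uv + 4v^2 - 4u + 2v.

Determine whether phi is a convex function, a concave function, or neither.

phi is quadratic, so its Hessian is the constant matrix H = [[8, -4], [-4, 8]].
det(H) = 48, tr(H) = 16.
det(H) > 0 and tr(H) > 0, so H is positive definite everywhere: convex.

convex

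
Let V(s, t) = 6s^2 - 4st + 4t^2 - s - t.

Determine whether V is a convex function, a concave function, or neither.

convex

V is quadratic, so its Hessian is the constant matrix H = [[12, -4], [-4, 8]].
det(H) = 80, tr(H) = 20.
det(H) > 0 and tr(H) > 0, so H is positive definite everywhere: convex.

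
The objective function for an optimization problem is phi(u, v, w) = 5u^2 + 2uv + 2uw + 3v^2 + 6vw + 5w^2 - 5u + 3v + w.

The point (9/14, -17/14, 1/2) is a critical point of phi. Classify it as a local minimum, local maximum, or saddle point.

The Hessian is constant: H = [[10, 2, 2], [2, 6, 6], [2, 6, 10]].
Leading principal minors: Δ₁ = 10, Δ₂ = 56, Δ₃ = 224.
All leading minors are positive, so H is positive definite: a local minimum.

local minimum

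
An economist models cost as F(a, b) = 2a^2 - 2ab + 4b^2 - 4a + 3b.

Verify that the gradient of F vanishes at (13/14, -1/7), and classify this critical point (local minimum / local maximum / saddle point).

local minimum

∇F = (4a - 2b - 4, -2a + 8b + 3); substituting (13/14, -1/7) gives ∇F = (0, 0), so (13/14, -1/7) is indeed a critical point.
The Hessian of F is constant: H = [[4, -2], [-2, 8]].
det(H) = 4·8 − (-2)² = 28.
det(H) > 0 and tr(H) = 12 > 0, so H is positive definite and the point is a local minimum.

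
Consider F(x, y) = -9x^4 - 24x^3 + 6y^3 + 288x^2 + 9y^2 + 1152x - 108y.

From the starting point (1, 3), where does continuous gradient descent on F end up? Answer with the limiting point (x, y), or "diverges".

F is separable, so gradient descent decouples: x follows -∂F/∂x, y follows -∂F/∂y.
∂F/∂x = -36(x - 4)(x + 2)(x + 4); at x=1 this is 1620, so x decreases.
∂F/∂y = 18(y - 2)(y + 3); at y=3 this is 108, so y decreases.
x converges to its nearest critical value -2 (a local min of the x-part); y converges to 2. The iterate converges to (-2, 2).

(-2, 2)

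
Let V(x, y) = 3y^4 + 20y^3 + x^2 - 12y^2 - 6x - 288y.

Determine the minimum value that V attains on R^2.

V(x,y) separates as P(x) + Q(y), so its minimum is min P + min Q.
P'(x) = 2x - 6 vanishes at x ∈ {3}; Q'(y) = 12(y - 2)(y + 3)(y + 4) vanishes at y ∈ {-4, -3, 2}.
Local minima of P (where P''>0): P(3)=-9. Local minima of Q: Q(-4)=448, Q(2)=-416.
So the global minimum of V is P(3) + Q(2) = -9 − 416 = -425, attained at (3, 2).

-425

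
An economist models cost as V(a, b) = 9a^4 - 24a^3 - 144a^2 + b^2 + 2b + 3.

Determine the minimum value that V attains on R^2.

-1534

V(a,b) separates as P(a) + Q(b) + 3, so its minimum is min P + min Q + 3.
P'(a) = 36a(a - 4)(a + 2) vanishes at a ∈ {-2, 0, 4}; Q'(b) = 2b + 2 vanishes at b ∈ {-1}.
Local minima of P (where P''>0): P(-2)=-240, P(4)=-1536. Local minima of Q: Q(-1)=-1.
So the global minimum of V is P(4) + Q(-1) + 3 = -1536 − 1 + 3 = -1534, attained at (4, -1).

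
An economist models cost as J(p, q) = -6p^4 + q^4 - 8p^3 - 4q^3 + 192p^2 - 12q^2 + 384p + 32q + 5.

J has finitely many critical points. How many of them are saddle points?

J separates as a function of p plus a function of q, so ∇J=0 decouples.
∂J/∂p = -24(p - 4)(p + 1)(p + 4) = 0 at p ∈ {-4, -1, 4}; ∂J/∂q = 4(q - 4)(q - 1)(q + 2) = 0 at q ∈ {-2, 1, 4}.
The Hessian is diagonal: diag(J_pp, J_qq). Second derivatives: J_pp(-4)=-576, J_pp(-1)=360, J_pp(4)=-960; J_qq(-2)=72, J_qq(1)=-36, J_qq(4)=72.
Saddle points occur where the two diagonal entries have opposite signs: (-4, -2), (-4, 4), (-1, 1), (4, -2), (4, 4). Count: 5.

5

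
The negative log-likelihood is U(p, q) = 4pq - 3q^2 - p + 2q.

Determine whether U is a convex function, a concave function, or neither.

neither

U is quadratic, so its Hessian is the constant matrix H = [[0, 4], [4, -6]].
det(H) = -16, tr(H) = -6.
det(H) < 0, so H is indefinite: neither convex nor concave.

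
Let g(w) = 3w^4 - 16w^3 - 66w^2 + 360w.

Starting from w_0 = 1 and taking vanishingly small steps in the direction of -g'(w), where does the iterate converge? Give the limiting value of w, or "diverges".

g'(w) = 12(w - 5)(w - 2)(w + 3), so g'(1) = 192.
Gradient descent moves in the -g' direction, i.e. w is decreasing.
The nearest critical point in that direction is w = -3, where g'' = 480 > 0 (a local minimum). The iterate converges there.

-3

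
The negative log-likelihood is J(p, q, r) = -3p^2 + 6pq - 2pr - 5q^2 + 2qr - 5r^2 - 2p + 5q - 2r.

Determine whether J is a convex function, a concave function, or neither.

concave

J is quadratic, so its Hessian is the constant matrix H = [[-6, 6, -2], [6, -10, 2], [-2, 2, -10]].
Leading principal minors: -6, 24, -224.
Signs alternate −, +, − ⇒ H ≺ 0 ⇒ concave.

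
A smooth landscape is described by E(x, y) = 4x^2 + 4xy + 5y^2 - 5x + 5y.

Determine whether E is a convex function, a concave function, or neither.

E is quadratic, so its Hessian is the constant matrix H = [[8, 4], [4, 10]].
det(H) = 64, tr(H) = 18.
det(H) > 0 and tr(H) > 0, so H is positive definite everywhere: convex.

convex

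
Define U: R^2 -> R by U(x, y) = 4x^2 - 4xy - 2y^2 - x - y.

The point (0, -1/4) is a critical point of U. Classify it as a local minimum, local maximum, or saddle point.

saddle point

The Hessian of U is constant: H = [[8, -4], [-4, -4]].
det(H) = 8·(-4) − (-4)² = -48.
Since det(H) < 0, H is indefinite and the critical point is a saddle point.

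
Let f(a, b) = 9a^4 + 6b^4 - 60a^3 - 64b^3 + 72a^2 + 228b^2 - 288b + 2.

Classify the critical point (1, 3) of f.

The mixed partial ∂²f/∂a∂b is 0, so the Hessian at any point is diag(f_aa, f_bb) = diag(36(3a^2 - 10a + 4), 24(3b^2 - 16b + 19)).
At (1, 3): H = diag(-108, -48).
Both eigenvalues are negative, so H is negative definite: a local maximum.

local maximum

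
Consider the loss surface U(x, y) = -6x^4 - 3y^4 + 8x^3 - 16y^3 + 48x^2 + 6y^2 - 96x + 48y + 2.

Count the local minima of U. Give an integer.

1

U separates as a function of x plus a function of y, so ∇U=0 decouples.
∂U/∂x = -24(x - 2)(x - 1)(x + 2) = 0 at x ∈ {-2, 1, 2}; ∂U/∂y = -12(y - 1)(y + 1)(y + 4) = 0 at y ∈ {-4, -1, 1}.
The Hessian is diagonal: diag(U_xx, U_yy). Second derivatives: U_xx(-2)=-288, U_xx(1)=72, U_xx(2)=-96; U_yy(-4)=-180, U_yy(-1)=72, U_yy(1)=-120.
Local minima occur where both diagonal entries positive: (1, -1). Count: 1.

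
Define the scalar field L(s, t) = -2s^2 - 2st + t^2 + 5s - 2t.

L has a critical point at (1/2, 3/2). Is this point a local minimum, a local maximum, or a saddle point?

saddle point

The Hessian of L is constant: H = [[-4, -2], [-2, 2]].
det(H) = (-4)·2 − (-2)² = -12.
Since det(H) < 0, H is indefinite and the critical point is a saddle point.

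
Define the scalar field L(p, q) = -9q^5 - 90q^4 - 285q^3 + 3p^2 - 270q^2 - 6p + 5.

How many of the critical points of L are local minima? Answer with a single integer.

2

L separates as a function of p plus a function of q, so ∇L=0 decouples.
∂L/∂p = 6(p - 1) = 0 at p ∈ {1}; ∂L/∂q = -45q(q + 1)(q + 3)(q + 4) = 0 at q ∈ {-4, -3, -1, 0}.
The Hessian is diagonal: diag(L_pp, L_qq). Second derivatives: L_pp(1)=6; L_qq(-4)=540, L_qq(-3)=-270, L_qq(-1)=270, L_qq(0)=-540.
Local minima occur where both diagonal entries positive: (1, -4), (1, -1). Count: 2.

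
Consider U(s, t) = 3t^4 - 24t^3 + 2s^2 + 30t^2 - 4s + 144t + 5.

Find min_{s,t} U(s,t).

-84

U(s,t) separates as P(s) + Q(t) + 5, so its minimum is min P + min Q + 5.
P'(s) = 4s - 4 vanishes at s ∈ {1}; Q'(t) = 12(t - 4)(t - 3)(t + 1) vanishes at t ∈ {-1, 3, 4}.
Local minima of P (where P''>0): P(1)=-2. Local minima of Q: Q(-1)=-87, Q(4)=288.
So the global minimum of U is P(1) + Q(-1) + 5 = -2 − 87 + 5 = -84, attained at (1, -1).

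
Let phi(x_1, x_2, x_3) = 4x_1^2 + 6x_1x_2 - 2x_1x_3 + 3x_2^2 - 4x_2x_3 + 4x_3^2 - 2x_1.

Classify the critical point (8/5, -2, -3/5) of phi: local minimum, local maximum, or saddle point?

local minimum

The Hessian is constant: H = [[8, 6, -2], [6, 6, -4], [-2, -4, 8]].
Leading principal minors: Δ₁ = 8, Δ₂ = 12, Δ₃ = 40.
All leading minors are positive, so H is positive definite: a local minimum.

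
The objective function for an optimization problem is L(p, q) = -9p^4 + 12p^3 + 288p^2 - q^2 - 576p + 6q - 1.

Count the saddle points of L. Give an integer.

1

L separates as a function of p plus a function of q, so ∇L=0 decouples.
∂L/∂p = -36(p - 4)(p - 1)(p + 4) = 0 at p ∈ {-4, 1, 4}; ∂L/∂q = -2(q - 3) = 0 at q ∈ {3}.
The Hessian is diagonal: diag(L_pp, L_qq). Second derivatives: L_pp(-4)=-1440, L_pp(1)=540, L_pp(4)=-864; L_qq(3)=-2.
Saddle points occur where the two diagonal entries have opposite signs: (1, 3). Count: 1.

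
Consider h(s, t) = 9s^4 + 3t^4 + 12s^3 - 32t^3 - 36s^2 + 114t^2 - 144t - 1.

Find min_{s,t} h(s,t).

-156

h(s,t) separates as P(s) + Q(t) − 1, so its minimum is min P + min Q − 1.
P'(s) = 36s(s - 1)(s + 2) vanishes at s ∈ {-2, 0, 1}; Q'(t) = 12(t - 4)(t - 3)(t - 1) vanishes at t ∈ {1, 3, 4}.
Local minima of P (where P''>0): P(-2)=-96, P(1)=-15. Local minima of Q: Q(1)=-59, Q(4)=-32.
So the global minimum of h is P(-2) + Q(1) − 1 = -96 − 59 − 1 = -156, attained at (-2, 1).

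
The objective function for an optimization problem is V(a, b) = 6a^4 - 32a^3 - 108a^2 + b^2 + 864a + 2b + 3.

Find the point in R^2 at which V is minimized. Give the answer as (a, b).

V(a,b) separates as P(a) + Q(b) + 3, so its minimum is min P + min Q + 3.
P'(a) = 24(a - 4)(a - 3)(a + 3) vanishes at a ∈ {-3, 3, 4}; Q'(b) = 2b + 2 vanishes at b ∈ {-1}.
Local minima of P (where P''>0): P(-3)=-2214, P(4)=1216. Local minima of Q: Q(-1)=-1.
So the global minimum of V is P(-3) + Q(-1) + 3 = -2214 − 1 + 3 = -2212, attained at (-3, -1).

(-3, -1)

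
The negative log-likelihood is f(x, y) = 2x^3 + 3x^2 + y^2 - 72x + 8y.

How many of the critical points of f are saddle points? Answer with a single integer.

1

f separates as a function of x plus a function of y, so ∇f=0 decouples.
∂f/∂x = 6(x - 3)(x + 4) = 0 at x ∈ {-4, 3}; ∂f/∂y = 2(y + 4) = 0 at y ∈ {-4}.
The Hessian is diagonal: diag(f_xx, f_yy). Second derivatives: f_xx(-4)=-42, f_xx(3)=42; f_yy(-4)=2.
Saddle points occur where the two diagonal entries have opposite signs: (-4, -4). Count: 1.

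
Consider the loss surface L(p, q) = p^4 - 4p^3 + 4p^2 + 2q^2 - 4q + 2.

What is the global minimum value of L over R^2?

L(p,q) separates as A(p) + B(q) + 2, so its minimum is min A + min B + 2.
A'(p) = 4p(p - 2)(p - 1) vanishes at p ∈ {0, 1, 2}; B'(q) = 4q - 4 vanishes at q ∈ {1}.
Local minima of A (where A''>0): A(0)=0, A(2)=0. Local minima of B: B(1)=-2.
So the global minimum of L is A(0) + B(1) + 2 = 0 − 2 + 2 = 0, attained at (0, 1).

0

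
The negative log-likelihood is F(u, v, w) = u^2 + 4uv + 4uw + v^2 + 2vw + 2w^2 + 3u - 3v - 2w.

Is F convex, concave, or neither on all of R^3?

F is quadratic, so its Hessian is the constant matrix H = [[2, 4, 4], [4, 2, 2], [4, 2, 4]].
Leading principal minors: 2, -12, -24.
Neither pattern holds ⇒ H is indefinite ⇒ neither convex nor concave.

neither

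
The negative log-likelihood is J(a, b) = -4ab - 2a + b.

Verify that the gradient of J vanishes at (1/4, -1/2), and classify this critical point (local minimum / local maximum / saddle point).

saddle point

∇J = (-4b - 2, -4a + 1); substituting (1/4, -1/2) gives ∇J = (0, 0), so (1/4, -1/2) is indeed a critical point.
The Hessian of J is constant: H = [[0, -4], [-4, 0]].
det(H) = 0·0 − (-4)² = -16.
Since det(H) < 0, H is indefinite and the critical point is a saddle point.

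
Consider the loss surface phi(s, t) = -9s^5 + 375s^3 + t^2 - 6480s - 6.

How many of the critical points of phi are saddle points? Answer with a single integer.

2

phi separates as a function of s plus a function of t, so ∇phi=0 decouples.
∂phi/∂s = -45(s - 4)(s - 3)(s + 3)(s + 4) = 0 at s ∈ {-4, -3, 3, 4}; ∂phi/∂t = 2t = 0 at t ∈ {0}.
The Hessian is diagonal: diag(phi_ss, phi_tt). Second derivatives: phi_ss(-4)=2520, phi_ss(-3)=-1890, phi_ss(3)=1890, phi_ss(4)=-2520; phi_tt(0)=2.
Saddle points occur where the two diagonal entries have opposite signs: (-3, 0), (4, 0). Count: 2.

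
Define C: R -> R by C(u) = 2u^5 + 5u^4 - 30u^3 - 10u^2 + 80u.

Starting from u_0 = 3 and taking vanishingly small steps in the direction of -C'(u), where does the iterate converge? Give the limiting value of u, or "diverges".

2

C'(u) = 10(u - 2)(u - 1)(u + 1)(u + 4), so C'(3) = 560.
Gradient descent moves in the -C' direction, i.e. u is decreasing.
The nearest critical point in that direction is u = 2, where C'' = 180 > 0 (a local minimum). The iterate converges there.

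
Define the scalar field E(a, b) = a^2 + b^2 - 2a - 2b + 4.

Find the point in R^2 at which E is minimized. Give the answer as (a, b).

E(a,b) separates as P(a) + Q(b) + 4, so its minimum is min P + min Q + 4.
P'(a) = 2a - 2 vanishes at a ∈ {1}; Q'(b) = 2b - 2 vanishes at b ∈ {1}.
Local minima of P (where P''>0): P(1)=-1. Local minima of Q: Q(1)=-1.
So the global minimum of E is P(1) + Q(1) + 4 = -1 − 1 + 4 = 2, attained at (1, 1).

(1, 1)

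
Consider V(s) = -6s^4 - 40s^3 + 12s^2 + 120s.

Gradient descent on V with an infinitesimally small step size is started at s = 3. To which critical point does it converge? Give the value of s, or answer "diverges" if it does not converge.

V'(s) = -24(s - 1)(s + 1)(s + 5), so V'(3) = -1536.
Gradient descent moves in the -V' direction, i.e. s is increasing.
There is no critical point above s=3, and V' keeps the same sign, so the iterate runs off to +∞.

diverges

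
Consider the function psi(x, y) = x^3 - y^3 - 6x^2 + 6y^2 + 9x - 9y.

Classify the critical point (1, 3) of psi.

The mixed partial ∂²psi/∂x∂y is 0, so the Hessian at any point is diag(psi_xx, psi_yy) = diag(6(x - 2), 6(-y + 2)).
At (1, 3): H = diag(-6, -6).
Both eigenvalues are negative, so H is negative definite: a local maximum.

local maximum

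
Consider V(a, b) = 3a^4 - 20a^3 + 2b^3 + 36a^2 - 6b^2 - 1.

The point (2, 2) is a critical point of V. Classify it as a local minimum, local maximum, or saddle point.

saddle point

The mixed partial ∂²V/∂a∂b is 0, so the Hessian at any point is diag(V_aa, V_bb) = diag(12(3a^2 - 10a + 6), 12(b - 1)).
At (2, 2): H = diag(-24, 12).
The eigenvalues have opposite signs, so H is indefinite: a saddle point.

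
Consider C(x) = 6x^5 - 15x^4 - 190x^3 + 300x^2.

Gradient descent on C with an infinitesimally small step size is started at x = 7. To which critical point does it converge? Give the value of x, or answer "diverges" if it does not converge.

5

C'(x) = 30x(x - 5)(x - 1)(x + 4), so C'(7) = 27720.
Gradient descent moves in the -C' direction, i.e. x is decreasing.
The nearest critical point in that direction is x = 5, where C'' = 5400 > 0 (a local minimum). The iterate converges there.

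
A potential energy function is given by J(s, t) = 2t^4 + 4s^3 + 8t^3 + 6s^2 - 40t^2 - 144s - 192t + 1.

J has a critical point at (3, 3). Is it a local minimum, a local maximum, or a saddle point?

The mixed partial ∂²J/∂s∂t is 0, so the Hessian at any point is diag(J_ss, J_tt) = diag(12(2s + 1), 8(3t^2 + 6t - 10)).
At (3, 3): H = diag(84, 280).
Both eigenvalues are positive, so H is positive definite: a local minimum.

local minimum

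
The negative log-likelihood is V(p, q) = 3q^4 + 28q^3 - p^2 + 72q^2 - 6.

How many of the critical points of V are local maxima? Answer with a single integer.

V separates as a function of p plus a function of q, so ∇V=0 decouples.
∂V/∂p = -2p = 0 at p ∈ {0}; ∂V/∂q = 12q(q + 3)(q + 4) = 0 at q ∈ {-4, -3, 0}.
The Hessian is diagonal: diag(V_pp, V_qq). Second derivatives: V_pp(0)=-2; V_qq(-4)=48, V_qq(-3)=-36, V_qq(0)=144.
Local maxima occur where both diagonal entries negative: (0, -3). Count: 1.

1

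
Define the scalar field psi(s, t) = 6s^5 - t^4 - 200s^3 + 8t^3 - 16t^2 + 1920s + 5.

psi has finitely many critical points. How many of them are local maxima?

4

psi separates as a function of s plus a function of t, so ∇psi=0 decouples.
∂psi/∂s = 30(s - 4)(s - 2)(s + 2)(s + 4) = 0 at s ∈ {-4, -2, 2, 4}; ∂psi/∂t = -4t(t - 4)(t - 2) = 0 at t ∈ {0, 2, 4}.
The Hessian is diagonal: diag(psi_ss, psi_tt). Second derivatives: psi_ss(-4)=-2880, psi_ss(-2)=1440, psi_ss(2)=-1440, psi_ss(4)=2880; psi_tt(0)=-32, psi_tt(2)=16, psi_tt(4)=-32.
Local maxima occur where both diagonal entries negative: (-4, 0), (-4, 4), (2, 0), (2, 4). Count: 4.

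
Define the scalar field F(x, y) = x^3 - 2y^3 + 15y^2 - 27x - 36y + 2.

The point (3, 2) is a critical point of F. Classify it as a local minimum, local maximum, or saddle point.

The mixed partial ∂²F/∂x∂y is 0, so the Hessian at any point is diag(F_xx, F_yy) = diag(6x, 6(-2y + 5)).
At (3, 2): H = diag(18, 6).
Both eigenvalues are positive, so H is positive definite: a local minimum.

local minimum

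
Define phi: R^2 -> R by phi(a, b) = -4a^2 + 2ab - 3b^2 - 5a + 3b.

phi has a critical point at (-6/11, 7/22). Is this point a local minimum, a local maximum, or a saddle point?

The Hessian of phi is constant: H = [[-8, 2], [2, -6]].
det(H) = (-8)·(-6) − 2² = 44.
det(H) > 0 and tr(H) = -14 < 0, so H is negative definite and the point is a local maximum.

local maximum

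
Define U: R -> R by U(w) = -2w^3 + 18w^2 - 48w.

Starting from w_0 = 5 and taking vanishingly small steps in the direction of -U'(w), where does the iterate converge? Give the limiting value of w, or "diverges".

diverges

U'(w) = -6(w - 4)(w - 2), so U'(5) = -18.
Gradient descent moves in the -U' direction, i.e. w is increasing.
There is no critical point above w=5, and U' keeps the same sign, so the iterate runs off to +∞.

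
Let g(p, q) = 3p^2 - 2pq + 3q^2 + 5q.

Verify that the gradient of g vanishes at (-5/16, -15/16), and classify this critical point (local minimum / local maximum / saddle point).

∇g = (6p - 2q, -2p + 6q + 5); substituting (-5/16, -15/16) gives ∇g = (0, 0), so (-5/16, -15/16) is indeed a critical point.
The Hessian of g is constant: H = [[6, -2], [-2, 6]].
det(H) = 6·6 − (-2)² = 32.
det(H) > 0 and tr(H) = 12 > 0, so H is positive definite and the point is a local minimum.

local minimum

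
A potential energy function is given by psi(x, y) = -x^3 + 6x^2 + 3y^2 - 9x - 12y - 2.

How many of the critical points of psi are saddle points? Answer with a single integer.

psi separates as a function of x plus a function of y, so ∇psi=0 decouples.
∂psi/∂x = -3(x - 3)(x - 1) = 0 at x ∈ {1, 3}; ∂psi/∂y = 6(y - 2) = 0 at y ∈ {2}.
The Hessian is diagonal: diag(psi_xx, psi_yy). Second derivatives: psi_xx(1)=6, psi_xx(3)=-6; psi_yy(2)=6.
Saddle points occur where the two diagonal entries have opposite signs: (3, 2). Count: 1.

1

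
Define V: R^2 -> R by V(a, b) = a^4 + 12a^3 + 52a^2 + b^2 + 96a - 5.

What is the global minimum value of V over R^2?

V(a,b) separates as P(a) + Q(b) − 5, so its minimum is min P + min Q − 5.
P'(a) = 4(a + 2)(a + 3)(a + 4) vanishes at a ∈ {-4, -3, -2}; Q'(b) = 2b vanishes at b ∈ {0}.
Local minima of P (where P''>0): P(-4)=-64, P(-2)=-64. Local minima of Q: Q(0)=0.
So the global minimum of V is P(-4) + Q(0) − 5 = -64 + 0 − 5 = -69, attained at (-4, 0).

-69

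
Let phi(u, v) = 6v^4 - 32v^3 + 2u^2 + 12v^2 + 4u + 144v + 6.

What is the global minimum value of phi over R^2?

phi(u,v) separates as P(u) + Q(v) + 6, so its minimum is min P + min Q + 6.
P'(u) = 4u + 4 vanishes at u ∈ {-1}; Q'(v) = 24(v - 3)(v - 2)(v + 1) vanishes at v ∈ {-1, 2, 3}.
Local minima of P (where P''>0): P(-1)=-2. Local minima of Q: Q(-1)=-94, Q(3)=162.
So the global minimum of phi is P(-1) + Q(-1) + 6 = -2 − 94 + 6 = -90, attained at (-1, -1).

-90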